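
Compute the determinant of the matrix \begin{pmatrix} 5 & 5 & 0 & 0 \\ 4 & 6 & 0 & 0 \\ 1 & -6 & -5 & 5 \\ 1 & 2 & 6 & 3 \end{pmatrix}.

-450

The matrix is block lower-triangular with a 2×2 block and a 2×2 block on the diagonal, so its determinant equals the product of the determinants of the diagonal blocks.
det of the 2×2 block = 10
det of the 2×2 block = -45
det = (10)·(-45) = -450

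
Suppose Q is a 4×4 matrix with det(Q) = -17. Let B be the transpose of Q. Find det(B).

det(Qᵀ) = det(Q).
det(B) = (1)·(-17) = -17

det(B) = -17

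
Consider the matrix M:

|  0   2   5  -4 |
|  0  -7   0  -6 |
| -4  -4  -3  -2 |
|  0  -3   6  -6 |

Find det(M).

det(M) = -480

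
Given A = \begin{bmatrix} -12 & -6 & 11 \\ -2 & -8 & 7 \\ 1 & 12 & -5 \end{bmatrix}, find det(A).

The determinant is 370.

Expand along column 1:
  + (-12) · |-8 7; 12 -5| = (-12)·(40 − 84) = 528
  − (-2) · |-6 11; 12 -5| = −(-2)·(30 − 132) = -204
  + 1 · |-6 11; -8 7| = 1·(-42 − (-88)) = 46
Sum: (528) + (-204) + (46) = 370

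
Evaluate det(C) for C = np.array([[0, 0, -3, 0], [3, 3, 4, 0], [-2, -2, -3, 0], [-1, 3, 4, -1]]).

Expand along row 1 (it has 3 zeros):
  + (-3) · M_13   where M_13 = det([3 3 0; -2 -2 0; -1 3 -1]) = 0
det = (+1)·(-3)·(0) = 0

0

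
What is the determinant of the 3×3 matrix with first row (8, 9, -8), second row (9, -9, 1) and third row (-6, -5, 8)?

The determinant is -446.

Expand along row 1:
  + 8 · |-9 1; -5 8| = 8·(-72 − (-5)) = -536
  − 9 · |9 1; -6 8| = −9·(72 − (-6)) = -702
  + (-8) · |9 -9; -6 -5| = (-8)·(-45 − 54) = 792
Sum: (-536) + (-702) + (792) = -446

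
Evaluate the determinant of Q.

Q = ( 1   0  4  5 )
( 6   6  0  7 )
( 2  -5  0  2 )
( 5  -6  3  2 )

Expand along column 3 (it has 2 zeros):
  + (4) · M_13   where M_13 = det([6 6 7; 2 -5 2; 5 -6 2]) = 139
  − (3) · M_43   where M_43 = det([1 0 5; 6 6 7; 2 -5 2]) = -163
det = (+1)·(4)·(139) + (-1)·(3)·(-163) = 1045

|Q| = 1045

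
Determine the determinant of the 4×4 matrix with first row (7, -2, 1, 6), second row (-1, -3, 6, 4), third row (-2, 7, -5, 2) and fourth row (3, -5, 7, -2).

Expand along row 1:
  + (7) · M_11   where M_11 = det([-3 6 4; 7 -5 2; -5 7 -2]) = 132
  − (-2) · M_12   where M_12 = det([-1 6 4; -2 -5 2; 3 7 -2]) = 20
  + (1) · M_13   where M_13 = det([-1 -3 4; -2 7 2; 3 -5 -2]) = -46
  − (6) · M_14   where M_14 = det([-1 -3 6; -2 7 -5; 3 -5 7]) = -87
det = (+1)·(7)·(132) + (-1)·(-2)·(20) + (+1)·(1)·(-46) + (-1)·(6)·(-87) = 1440

The determinant is 1440.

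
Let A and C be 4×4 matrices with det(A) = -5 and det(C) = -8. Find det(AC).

det(AC) = det(A)·det(C) = (-5)·(-8) = 40

40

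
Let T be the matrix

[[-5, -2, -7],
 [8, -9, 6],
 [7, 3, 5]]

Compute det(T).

-298

Expand along column 1:
  + (-5) · |-9 6; 3 5| = (-5)·(-45 − 18) = 315
  − 8 · |-2 -7; 3 5| = −8·(-10 − (-21)) = -88
  + 7 · |-2 -7; -9 6| = 7·(-12 − 63) = -525
Sum: (315) + (-88) + (-525) = -298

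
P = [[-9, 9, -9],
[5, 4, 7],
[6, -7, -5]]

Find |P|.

Expand along row 1:
  + (-9) · |4 7; -7 -5| = (-9)·(-20 − (-49)) = -261
  − 9 · |5 7; 6 -5| = −9·(-25 − 42) = 603
  + (-9) · |5 4; 6 -7| = (-9)·(-35 − 24) = 531
Sum: (-261) + (603) + (531) = 873

|P| = 873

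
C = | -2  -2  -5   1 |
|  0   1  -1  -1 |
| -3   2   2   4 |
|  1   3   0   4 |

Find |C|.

-196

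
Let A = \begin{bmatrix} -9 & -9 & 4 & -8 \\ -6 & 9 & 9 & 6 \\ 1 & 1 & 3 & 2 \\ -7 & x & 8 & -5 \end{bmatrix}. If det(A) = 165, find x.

Expanding along the row containing x, det(A) is linear in x: det(A) = (288)·x + (2181).
Set (288)·x + (2181) = 165  ⇒  (288)·x = -2016  ⇒  x = -7.

-7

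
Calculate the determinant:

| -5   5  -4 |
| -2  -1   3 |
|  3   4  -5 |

The determinant is 50.

Expand along column 1:
  + (-5) · |-1 3; 4 -5| = (-5)·(5 − 12) = 35
  − (-2) · |5 -4; 4 -5| = −(-2)·(-25 − (-16)) = -18
  + 3 · |5 -4; -1 3| = 3·(15 − 4) = 33
Sum: (35) + (-18) + (33) = 50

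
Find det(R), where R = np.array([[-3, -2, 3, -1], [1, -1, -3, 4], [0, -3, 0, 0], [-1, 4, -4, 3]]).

Expand along row 3 (it has 3 zeros):
  − (-3) · M_32   where M_32 = det([-3 3 -1; 1 -3 4; -1 -4 3]) = -35
det = (-1)·(-3)·(-35) = -105

The determinant is -105.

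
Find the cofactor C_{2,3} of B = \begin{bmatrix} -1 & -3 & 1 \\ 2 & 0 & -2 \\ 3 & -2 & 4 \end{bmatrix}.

The cofactor is -11.

Delete row 2 and column 3; the remaining 2×2 submatrix is [-1 -3; 3 -2].
Its determinant is (-1)·(-2) − (-3)·3 = 11.
The cofactor carries sign (−1)^(2+3) = −1, so C_{2,3} = −(11) = -11.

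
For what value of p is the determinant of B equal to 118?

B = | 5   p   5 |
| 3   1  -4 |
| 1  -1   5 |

Expanding along the row containing p, det(B) is linear in p: det(B) = (-19)·p + (-15).
Set (-19)·p + (-15) = 118  ⇒  (-19)·p = 133  ⇒  p = -7.

-7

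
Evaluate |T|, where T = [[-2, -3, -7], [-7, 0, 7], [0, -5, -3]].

|T| = -252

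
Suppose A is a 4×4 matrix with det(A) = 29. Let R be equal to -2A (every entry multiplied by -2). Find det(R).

For a 4×4 matrix, det(-2A) = (-2)^4·det(A) = 16·det(A).
det(R) = (16)·(29) = 464

464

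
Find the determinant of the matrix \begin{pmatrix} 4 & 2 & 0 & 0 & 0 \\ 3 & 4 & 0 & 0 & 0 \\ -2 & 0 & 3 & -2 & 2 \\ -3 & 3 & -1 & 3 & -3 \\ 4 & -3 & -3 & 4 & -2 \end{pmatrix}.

140

The matrix is block lower-triangular with a 2×2 block and a 3×3 block on the diagonal, so its determinant equals the product of the determinants of the diagonal blocks.
det of the 2×2 block = 10
det of the 3×3 block = 14
det = (10)·(14) = 140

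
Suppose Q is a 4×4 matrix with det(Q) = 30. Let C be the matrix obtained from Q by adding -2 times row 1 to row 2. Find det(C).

Adding a multiple of one row to another leaves the determinant unchanged.
det(C) = (1)·(30) = 30

30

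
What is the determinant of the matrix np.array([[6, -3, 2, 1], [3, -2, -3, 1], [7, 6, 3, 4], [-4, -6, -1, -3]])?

45

Expand along row 1:
  + (6) · M_11   where M_11 = det([-2 -3 1; 6 3 4; -6 -1 -3]) = 40
  − (-3) · M_12   where M_12 = det([3 -3 1; 7 3 4; -4 -1 -3]) = -25
  + (2) · M_13   where M_13 = det([3 -2 1; 7 6 4; -4 -6 -3]) = -10
  − (1) · M_14   where M_14 = det([3 -2 -3; 7 6 3; -4 -6 -1]) = 100
det = (+1)·(6)·(40) + (-1)·(-3)·(-25) + (+1)·(2)·(-10) + (-1)·(1)·(100) = 45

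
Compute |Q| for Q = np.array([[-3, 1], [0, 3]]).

det(Q) = (-3)·3 − 1·0 = -9 − 0 = -9

The determinant is -9.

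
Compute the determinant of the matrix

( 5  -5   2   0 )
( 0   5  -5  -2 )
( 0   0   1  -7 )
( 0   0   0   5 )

The matrix is upper triangular, so the determinant is the product of the diagonal entries:
det = (5) · (5) · (1) · (5) = 125

The determinant is 125.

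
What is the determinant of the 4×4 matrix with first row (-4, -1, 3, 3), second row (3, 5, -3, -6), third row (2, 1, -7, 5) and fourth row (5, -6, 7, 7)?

1518

Expand along row 1:
  + (-4) · M_11   where M_11 = det([5 -3 -6; 1 -7 5; -6 7 7]) = -99
  − (-1) · M_12   where M_12 = det([3 -3 -6; 2 -7 5; 5 7 7]) = -579
  + (3) · M_13   where M_13 = det([3 5 -6; 2 1 5; 5 -6 7]) = 268
  − (3) · M_14   where M_14 = det([3 5 -3; 2 1 -7; 5 -6 7]) = -299
det = (+1)·(-4)·(-99) + (-1)·(-1)·(-579) + (+1)·(3)·(268) + (-1)·(3)·(-299) = 1518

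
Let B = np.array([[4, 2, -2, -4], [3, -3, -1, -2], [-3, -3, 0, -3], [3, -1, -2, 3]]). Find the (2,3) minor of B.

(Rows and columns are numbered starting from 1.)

The minor is -96.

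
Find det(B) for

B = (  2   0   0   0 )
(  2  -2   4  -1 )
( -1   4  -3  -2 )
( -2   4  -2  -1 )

Expand along row 1 (it has 3 zeros):
  + (2) · M_11   where M_11 = det([-2 4 -1; 4 -3 -2; 4 -2 -1]) = -18
det = (+1)·(2)·(-18) = -36

The determinant is -36.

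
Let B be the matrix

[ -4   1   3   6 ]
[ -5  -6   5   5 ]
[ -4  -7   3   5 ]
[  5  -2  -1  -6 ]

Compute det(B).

Expand along row 1:
  + (-4) · M_11   where M_11 = det([-6 5 5; -7 3 5; -2 -1 -6]) = -117
  − (1) · M_12   where M_12 = det([-5 5 5; -4 3 5; 5 -1 -6]) = 15
  + (3) · M_13   where M_13 = det([-5 -6 5; -4 -7 5; 5 -2 -6]) = -51
  − (6) · M_14   where M_14 = det([-5 -6 5; -4 -7 3; 5 -2 -1]) = 84
det = (+1)·(-4)·(-117) + (-1)·(1)·(15) + (+1)·(3)·(-51) + (-1)·(6)·(84) = -204

det(B) = -204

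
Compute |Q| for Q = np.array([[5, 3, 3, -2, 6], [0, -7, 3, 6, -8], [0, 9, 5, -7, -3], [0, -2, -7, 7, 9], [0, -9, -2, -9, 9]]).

Expand along column 1 (it has 4 zeros):
  + (5) · M_11   where M_11 = det([-7 3 6 -8; 9 5 -7 -3; -2 -7 7 9; -9 -2 -9 9]) = -3350
det = (+1)·(5)·(-3350) = -16750

The determinant is -16750.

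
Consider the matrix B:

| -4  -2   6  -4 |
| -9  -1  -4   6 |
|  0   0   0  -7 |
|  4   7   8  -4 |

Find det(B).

Expand along row 3 (it has 3 zeros):
  − (-7) · M_34   where M_34 = det([-4 -2 6; -9 -1 -4; 4 7 8]) = -546
det = (-1)·(-7)·(-546) = -3822

det(B) = -3822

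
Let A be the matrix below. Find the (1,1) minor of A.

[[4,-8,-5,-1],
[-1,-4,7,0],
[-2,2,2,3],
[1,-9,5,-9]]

Delete row 1 and column 1; the remaining 3×3 submatrix is [-4 7 0; 2 2 3; -9 5 -9].
Its determinant is 69.

69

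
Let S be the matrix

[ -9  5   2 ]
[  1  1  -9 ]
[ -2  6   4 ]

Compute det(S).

-436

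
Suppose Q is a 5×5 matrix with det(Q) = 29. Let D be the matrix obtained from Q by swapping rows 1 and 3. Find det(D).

Swapping two rows multiplies the determinant by −1.
det(D) = (-1)·(29) = -29

-29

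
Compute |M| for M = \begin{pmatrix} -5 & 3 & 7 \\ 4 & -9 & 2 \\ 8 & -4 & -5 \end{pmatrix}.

Expand along row 1:
  + (-5) · |-9 2; -4 -5| = (-5)·(45 − (-8)) = -265
  − 3 · |4 2; 8 -5| = −3·(-20 − 16) = 108
  + 7 · |4 -9; 8 -4| = 7·(-16 − (-72)) = 392
Sum: (-265) + (108) + (392) = 235

235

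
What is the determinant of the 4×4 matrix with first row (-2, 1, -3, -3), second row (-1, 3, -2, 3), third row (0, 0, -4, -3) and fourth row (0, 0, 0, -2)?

The determinant is -40.

The matrix is block upper-triangular with a 2×2 block and a 2×2 block on the diagonal, so its determinant equals the product of the determinants of the diagonal blocks.
det of the 2×2 block = -5
det of the 2×2 block = 8
det = (-5)·(8) = -40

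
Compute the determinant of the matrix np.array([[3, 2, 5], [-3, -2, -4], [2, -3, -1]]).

13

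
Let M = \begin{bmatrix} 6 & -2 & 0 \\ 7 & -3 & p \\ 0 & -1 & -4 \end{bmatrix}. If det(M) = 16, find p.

p = 0

Expanding along the column containing p, det(M) is linear in p: det(M) = (6)·p + (16).
Set (6)·p + (16) = 16  ⇒  (6)·p = 0  ⇒  p = 0.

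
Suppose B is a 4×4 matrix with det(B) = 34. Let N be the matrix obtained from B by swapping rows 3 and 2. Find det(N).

Swapping two rows multiplies the determinant by −1.
det(N) = (-1)·(34) = -34

The determinant is -34.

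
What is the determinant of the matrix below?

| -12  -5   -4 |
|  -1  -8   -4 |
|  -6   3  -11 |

-1061

Expand along column 1:
  + (-12) · |-8 -4; 3 -11| = (-12)·(88 − (-12)) = -1200
  − (-1) · |-5 -4; 3 -11| = −(-1)·(55 − (-12)) = 67
  + (-6) · |-5 -4; -8 -4| = (-6)·(20 − 32) = 72
Sum: (-1200) + (67) + (72) = -1061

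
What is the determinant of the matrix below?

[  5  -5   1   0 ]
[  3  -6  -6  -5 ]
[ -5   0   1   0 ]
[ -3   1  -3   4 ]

The determinant is -1180.

Expand along row 3 (it has 2 zeros):
  + (-5) · M_31   where M_31 = det([-5 1 0; -6 -6 -5; 1 -3 4]) = 214
  + (1) · M_33   where M_33 = det([5 -5 0; 3 -6 -5; -3 1 4]) = -110
det = (+1)·(-5)·(214) + (+1)·(1)·(-110) = -1180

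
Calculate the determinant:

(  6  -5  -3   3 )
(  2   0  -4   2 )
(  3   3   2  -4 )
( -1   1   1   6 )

928

Expand along row 2 (it has 1 zero):
  − (2) · M_21   where M_21 = det([-5 -3 3; 3 2 -4; 1 1 6]) = -11
  − (-4) · M_23   where M_23 = det([6 -5 3; 3 3 -4; -1 1 6]) = 220
  + (2) · M_24   where M_24 = det([6 -5 -3; 3 3 2; -1 1 1]) = 13
det = (-1)·(2)·(-11) + (-1)·(-4)·(220) + (+1)·(2)·(13) = 928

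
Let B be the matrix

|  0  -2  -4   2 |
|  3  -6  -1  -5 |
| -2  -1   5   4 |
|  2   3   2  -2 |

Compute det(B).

The determinant is 422.

Expand along row 1 (it has 1 zero):
  − (-2) · M_12   where M_12 = det([3 -1 -5; -2 5 4; 2 2 -2]) = 12
  + (-4) · M_13   where M_13 = det([3 -6 -5; -2 -1 4; 2 3 -2]) = -34
  − (2) · M_14   where M_14 = det([3 -6 -1; -2 -1 5; 2 3 2]) = -131
det = (-1)·(-2)·(12) + (+1)·(-4)·(-34) + (-1)·(2)·(-131) = 422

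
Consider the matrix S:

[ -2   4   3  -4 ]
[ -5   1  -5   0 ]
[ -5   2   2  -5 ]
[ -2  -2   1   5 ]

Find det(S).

Expand along row 2 (it has 1 zero):
  − (-5) · M_21   where M_21 = det([4 3 -4; 2 2 -5; -2 1 5]) = 36
  + (1) · M_22   where M_22 = det([-2 3 -4; -5 2 -5; -2 1 5]) = 79
  − (-5) · M_23   where M_23 = det([-2 4 -4; -5 2 -5; -2 -2 5]) = 84
det = (-1)·(-5)·(36) + (+1)·(1)·(79) + (-1)·(-5)·(84) = 679

|S| = 679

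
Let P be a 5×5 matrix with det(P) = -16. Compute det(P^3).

The determinant is -4096.

det(P^3) = (det P)^3 = (-16)^3 = -4096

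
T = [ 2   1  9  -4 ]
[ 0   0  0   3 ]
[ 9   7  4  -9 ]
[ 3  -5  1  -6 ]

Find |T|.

-1611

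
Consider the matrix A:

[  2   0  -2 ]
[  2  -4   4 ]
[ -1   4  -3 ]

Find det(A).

The determinant is -16.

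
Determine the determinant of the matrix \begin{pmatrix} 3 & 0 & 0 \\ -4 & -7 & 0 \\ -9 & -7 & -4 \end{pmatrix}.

84

The matrix is lower triangular, so the determinant is the product of the diagonal entries:
det = (3) · (-7) · (-4) = 84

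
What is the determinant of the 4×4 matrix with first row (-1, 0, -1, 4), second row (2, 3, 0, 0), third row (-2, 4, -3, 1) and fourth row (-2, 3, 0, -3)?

-117

Expand along row 2 (it has 2 zeros):
  − (2) · M_21   where M_21 = det([0 -1 4; 4 -3 1; 3 0 -3]) = 21
  + (3) · M_22   where M_22 = det([-1 -1 4; -2 -3 1; -2 0 -3]) = -25
det = (-1)·(2)·(21) + (+1)·(3)·(-25) = -117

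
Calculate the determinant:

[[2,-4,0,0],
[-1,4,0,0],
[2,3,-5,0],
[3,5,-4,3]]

The matrix is block lower-triangular with a 2×2 block and a 2×2 block on the diagonal, so its determinant equals the product of the determinants of the diagonal blocks.
det of the 2×2 block = 4
det of the 2×2 block = -15
det = (4)·(-15) = -60

-60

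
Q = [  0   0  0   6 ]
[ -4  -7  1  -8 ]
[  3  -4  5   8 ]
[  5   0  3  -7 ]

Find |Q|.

Expand along row 1 (it has 3 zeros):
  − (6) · M_14   where M_14 = det([-4 -7 1; 3 -4 5; 5 0 3]) = -44
det = (-1)·(6)·(-44) = 264

|Q| = 264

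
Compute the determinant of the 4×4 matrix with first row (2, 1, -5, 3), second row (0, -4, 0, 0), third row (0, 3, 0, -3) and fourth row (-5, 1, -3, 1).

372

Expand along row 2 (it has 3 zeros):
  + (-4) · M_22   where M_22 = det([2 -5 3; 0 0 -3; -5 -3 1]) = -93
det = (+1)·(-4)·(-93) = 372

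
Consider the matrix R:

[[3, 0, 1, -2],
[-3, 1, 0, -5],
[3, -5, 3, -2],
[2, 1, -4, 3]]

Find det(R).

Expand along row 1 (it has 1 zero):
  + (3) · M_11   where M_11 = det([1 0 -5; -5 3 -2; 1 -4 3]) = -84
  + (1) · M_13   where M_13 = det([-3 1 -5; 3 -5 -2; 2 1 3]) = -39
  − (-2) · M_14   where M_14 = det([-3 1 0; 3 -5 3; 2 1 -4]) = -33
det = (+1)·(3)·(-84) + (+1)·(1)·(-39) + (-1)·(-2)·(-33) = -357

|R| = -357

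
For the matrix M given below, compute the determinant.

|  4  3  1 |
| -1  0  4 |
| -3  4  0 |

-104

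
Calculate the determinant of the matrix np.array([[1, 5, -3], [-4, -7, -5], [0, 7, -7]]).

The determinant is 28.

Expand along row 3:
  − 7 · |1 -3; -4 -5| = −7·(-5 − 12) = 119
  + (-7) · |1 5; -4 -7| = (-7)·(-7 − (-20)) = -91
Sum: (119) + (-91) = 28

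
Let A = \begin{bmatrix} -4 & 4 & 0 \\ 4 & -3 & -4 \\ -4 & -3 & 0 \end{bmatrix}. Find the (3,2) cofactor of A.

The cofactor is -16.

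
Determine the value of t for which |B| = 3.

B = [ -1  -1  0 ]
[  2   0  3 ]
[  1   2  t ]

Expanding along the column containing t, det(B) is linear in t: det(B) = (2)·t + (3).
Set (2)·t + (3) = 3  ⇒  (2)·t = 0  ⇒  t = 0.

t = 0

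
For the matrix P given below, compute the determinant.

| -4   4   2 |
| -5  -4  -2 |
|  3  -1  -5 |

-162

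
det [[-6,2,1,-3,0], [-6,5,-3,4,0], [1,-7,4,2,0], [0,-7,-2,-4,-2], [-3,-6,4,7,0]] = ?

The determinant is 640.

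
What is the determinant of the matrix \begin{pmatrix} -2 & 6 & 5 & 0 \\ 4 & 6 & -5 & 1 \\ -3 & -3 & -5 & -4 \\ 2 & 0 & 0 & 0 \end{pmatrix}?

Expand along row 4 (it has 3 zeros):
  − (2) · M_41   where M_41 = det([6 5 0; 6 -5 1; -3 -5 -4]) = 255
det = (-1)·(2)·(255) = -510

-510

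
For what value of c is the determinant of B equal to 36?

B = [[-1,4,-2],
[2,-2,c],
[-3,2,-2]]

c = -2

Expanding along the row containing c, det(B) is linear in c: det(B) = (-10)·c + (16).
Set (-10)·c + (16) = 36  ⇒  (-10)·c = 20  ⇒  c = -2.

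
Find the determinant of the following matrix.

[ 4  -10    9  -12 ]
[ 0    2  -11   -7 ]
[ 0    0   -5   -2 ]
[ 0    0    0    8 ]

The matrix is upper triangular, so the determinant is the product of the diagonal entries:
det = (4) · (2) · (-5) · (8) = -320

The determinant is -320.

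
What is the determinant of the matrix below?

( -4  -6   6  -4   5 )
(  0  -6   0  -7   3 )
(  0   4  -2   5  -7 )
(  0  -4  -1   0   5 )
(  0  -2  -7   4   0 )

-2200

Expand along column 1 (it has 4 zeros):
  + (-4) · M_11   where M_11 = det([-6 0 -7 3; 4 -2 5 -7; -4 -1 0 5; -2 -7 4 0]) = 550
det = (+1)·(-4)·(550) = -2200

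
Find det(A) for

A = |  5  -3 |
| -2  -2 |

-16

det(A) = 5·(-2) − (-3)·(-2) = -10 − 6 = -16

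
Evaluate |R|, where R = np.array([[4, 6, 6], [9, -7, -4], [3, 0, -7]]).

The determinant is 628.

Expand along row 3:
  + 3 · |6 6; -7 -4| = 3·(-24 − (-42)) = 54
  + (-7) · |4 6; 9 -7| = (-7)·(-28 − 54) = 574
Sum: (54) + (574) = 628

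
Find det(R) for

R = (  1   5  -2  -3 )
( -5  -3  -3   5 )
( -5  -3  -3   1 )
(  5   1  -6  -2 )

det(R) = -896

Expand along row 1:
  + (1) · M_11   where M_11 = det([-3 -3 5; -3 -3 1; 1 -6 -2]) = 84
  − (5) · M_12   where M_12 = det([-5 -3 5; -5 -3 1; 5 -6 -2]) = 180
  + (-2) · M_13   where M_13 = det([-5 -3 5; -5 -3 1; 5 1 -2]) = 40
  − (-3) · M_14   where M_14 = det([-5 -3 -3; -5 -3 -3; 5 1 -6]) = 0
det = (+1)·(1)·(84) + (-1)·(5)·(180) + (+1)·(-2)·(40) + (-1)·(-3)·(0) = -896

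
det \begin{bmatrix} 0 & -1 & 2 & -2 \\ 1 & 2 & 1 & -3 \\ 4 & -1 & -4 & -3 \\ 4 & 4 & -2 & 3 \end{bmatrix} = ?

Expand along row 1 (it has 1 zero):
  − (-1) · M_12   where M_12 = det([1 1 -3; 4 -4 -3; 4 -2 3]) = -66
  + (2) · M_13   where M_13 = det([1 2 -3; 4 -1 -3; 4 4 3]) = -99
  − (-2) · M_14   where M_14 = det([1 2 1; 4 -1 -4; 4 4 -2]) = 22
det = (-1)·(-1)·(-66) + (+1)·(2)·(-99) + (-1)·(-2)·(22) = -220

-220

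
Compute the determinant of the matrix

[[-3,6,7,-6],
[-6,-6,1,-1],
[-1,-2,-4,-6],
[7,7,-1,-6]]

Expand along row 1:
  + (-3) · M_11   where M_11 = det([-6 1 -1; -2 -4 -6; 7 -1 -6]) = -192
  − (6) · M_12   where M_12 = det([-6 1 -1; -1 -4 -6; 7 -1 -6]) = -185
  + (7) · M_13   where M_13 = det([-6 -6 -1; -1 -2 -6; 7 7 -6]) = -43
  − (-6) · M_14   where M_14 = det([-6 -6 1; -1 -2 -4; 7 7 -1]) = 1
det = (+1)·(-3)·(-192) + (-1)·(6)·(-185) + (+1)·(7)·(-43) + (-1)·(-6)·(1) = 1391

The determinant is 1391.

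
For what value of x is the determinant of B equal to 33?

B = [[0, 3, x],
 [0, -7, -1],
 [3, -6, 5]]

x = 2

Expanding along the column containing x, det(B) is linear in x: det(B) = (21)·x + (-9).
Set (21)·x + (-9) = 33  ⇒  (21)·x = 42  ⇒  x = 2.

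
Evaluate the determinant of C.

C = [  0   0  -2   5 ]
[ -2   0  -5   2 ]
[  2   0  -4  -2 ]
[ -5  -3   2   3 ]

|C| = -270

Expand along column 2 (it has 3 zeros):
  + (-3) · M_42   where M_42 = det([0 -2 5; -2 -5 2; 2 -4 -2]) = 90
det = (+1)·(-3)·(90) = -270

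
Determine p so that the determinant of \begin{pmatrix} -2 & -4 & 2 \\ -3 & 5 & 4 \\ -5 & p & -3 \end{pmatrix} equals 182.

p = -7

Expanding along the column containing p, det(B) is linear in p: det(B) = (2)·p + (196).
Set (2)·p + (196) = 182  ⇒  (2)·p = -14  ⇒  p = -7.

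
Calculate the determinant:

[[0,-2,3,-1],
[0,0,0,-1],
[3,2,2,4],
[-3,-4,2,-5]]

The determinant is -6.

Expand along row 2 (it has 3 zeros):
  + (-1) · M_24   where M_24 = det([0 -2 3; 3 2 2; -3 -4 2]) = 6
det = (+1)·(-1)·(6) = -6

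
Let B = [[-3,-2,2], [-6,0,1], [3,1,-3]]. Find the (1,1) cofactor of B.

Delete row 1 and column 1; the remaining 2×2 submatrix is [0 1; 1 -3].
Its determinant is 0·(-3) − 1·1 = -1.
The cofactor carries sign (−1)^(1+1) = +1, so C_{1,1} = +(-1) = -1.

The cofactor is -1.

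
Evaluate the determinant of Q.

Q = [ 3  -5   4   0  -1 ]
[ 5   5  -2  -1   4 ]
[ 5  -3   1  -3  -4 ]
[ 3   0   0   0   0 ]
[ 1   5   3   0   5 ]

858

Expand along row 4 (it has 4 zeros):
  − (3) · M_41   where M_41 = det([-5 4 0 -1; 5 -2 -1 4; -3 1 -3 -4; 5 3 0 5]) = -286
det = (-1)·(3)·(-286) = 858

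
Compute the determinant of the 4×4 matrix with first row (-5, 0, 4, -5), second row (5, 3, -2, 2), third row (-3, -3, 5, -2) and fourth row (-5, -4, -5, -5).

Expand along row 1 (it has 1 zero):
  + (-5) · M_11   where M_11 = det([3 -2 2; -3 5 -2; -4 -5 -5]) = -21
  + (4) · M_13   where M_13 = det([5 3 2; -3 -3 -2; -5 -4 -5]) = 14
  − (-5) · M_14   where M_14 = det([5 3 -2; -3 -3 5; -5 -4 -5]) = 61
det = (+1)·(-5)·(-21) + (+1)·(4)·(14) + (-1)·(-5)·(61) = 466

466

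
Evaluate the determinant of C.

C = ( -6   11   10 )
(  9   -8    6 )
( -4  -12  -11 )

|C| = -1535

Expand along column 1:
  + (-6) · |-8 6; -12 -11| = (-6)·(88 − (-72)) = -960
  − 9 · |11 10; -12 -11| = −9·(-121 − (-120)) = 9
  + (-4) · |11 10; -8 6| = (-4)·(66 − (-80)) = -584
Sum: (-960) + (9) + (-584) = -1535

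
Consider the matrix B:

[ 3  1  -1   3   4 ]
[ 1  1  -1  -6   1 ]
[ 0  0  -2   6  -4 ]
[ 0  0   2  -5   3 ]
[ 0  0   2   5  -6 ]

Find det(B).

B is block upper-triangular with a 2×2 block and a 3×3 block on the diagonal, so its determinant equals the product of the determinants of the diagonal blocks.
det of the 2×2 block = 2
det of the 3×3 block = -2
det = (2)·(-2) = -4

|B| = -4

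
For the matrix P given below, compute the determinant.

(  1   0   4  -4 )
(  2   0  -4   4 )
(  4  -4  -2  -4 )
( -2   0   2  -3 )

48

Expand along column 2 (it has 3 zeros):
  − (-4) · M_32   where M_32 = det([1 4 -4; 2 -4 4; -2 2 -3]) = 12
det = (-1)·(-4)·(12) = 48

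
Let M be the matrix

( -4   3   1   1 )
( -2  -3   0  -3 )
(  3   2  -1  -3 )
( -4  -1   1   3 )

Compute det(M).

-22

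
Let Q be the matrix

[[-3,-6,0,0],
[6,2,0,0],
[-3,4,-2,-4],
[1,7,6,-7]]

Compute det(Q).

Q is block lower-triangular with a 2×2 block and a 2×2 block on the diagonal, so its determinant equals the product of the determinants of the diagonal blocks.
det of the 2×2 block = 30
det of the 2×2 block = 38
det = (30)·(38) = 1140

1140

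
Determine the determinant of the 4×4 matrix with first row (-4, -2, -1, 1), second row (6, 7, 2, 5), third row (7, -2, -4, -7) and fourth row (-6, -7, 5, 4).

The determinant is 1142.

Expand along row 1:
  + (-4) · M_11   where M_11 = det([7 2 5; -2 -4 -7; -7 5 4]) = 57
  − (-2) · M_12   where M_12 = det([6 2 5; 7 -4 -7; -6 5 4]) = 197
  + (-1) · M_13   where M_13 = det([6 7 5; 7 -2 -7; -6 -7 4]) = -549
  − (1) · M_14   where M_14 = det([6 7 2; 7 -2 -4; -6 -7 5]) = -427
det = (+1)·(-4)·(57) + (-1)·(-2)·(197) + (+1)·(-1)·(-549) + (-1)·(1)·(-427) = 1142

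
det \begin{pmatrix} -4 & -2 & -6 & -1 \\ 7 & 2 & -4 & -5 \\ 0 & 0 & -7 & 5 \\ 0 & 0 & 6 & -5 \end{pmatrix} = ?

The determinant is 30.

The matrix is block upper-triangular with a 2×2 block and a 2×2 block on the diagonal, so its determinant equals the product of the determinants of the diagonal blocks.
det of the 2×2 block = 6
det of the 2×2 block = 5
det = (6)·(5) = 30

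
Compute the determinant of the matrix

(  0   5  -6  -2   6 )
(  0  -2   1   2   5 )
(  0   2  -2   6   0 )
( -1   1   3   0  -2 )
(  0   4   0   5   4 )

Expand along column 1 (it has 4 zeros):
  − (-1) · M_41   where M_41 = det([5 -6 -2 6; -2 1 2 5; 2 -2 6 0; 4 0 5 4]) = -1250
det = (-1)·(-1)·(-1250) = -1250

The determinant is -1250.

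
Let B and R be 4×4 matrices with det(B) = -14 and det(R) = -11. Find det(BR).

det(BR) = det(B)·det(R) = (-14)·(-11) = 154

154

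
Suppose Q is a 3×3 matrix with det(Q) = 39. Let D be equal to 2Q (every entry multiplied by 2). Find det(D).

det(D) = 312

For a 3×3 matrix, det(2Q) = 2^3·det(Q) = 8·det(Q).
det(D) = (8)·(39) = 312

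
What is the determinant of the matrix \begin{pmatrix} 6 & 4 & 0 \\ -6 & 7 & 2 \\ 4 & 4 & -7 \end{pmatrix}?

Expand along row 1:
  + 6 · |7 2; 4 -7| = 6·(-49 − 8) = -342
  − 4 · |-6 2; 4 -7| = −4·(42 − 8) = -136
Sum: (-342) + (-136) = -478

The determinant is -478.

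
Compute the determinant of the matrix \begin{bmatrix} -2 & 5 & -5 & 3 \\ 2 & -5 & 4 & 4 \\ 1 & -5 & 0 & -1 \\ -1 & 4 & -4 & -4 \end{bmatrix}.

Expand along row 3 (it has 1 zero):
  + (1) · M_31   where M_31 = det([5 -5 3; -5 4 4; 4 -4 -4]) = 32
  − (-5) · M_32   where M_32 = det([-2 -5 3; 2 4 4; -1 -4 -4]) = -32
  − (-1) · M_34   where M_34 = det([-2 5 -5; 2 -5 4; -1 4 -4]) = -3
det = (+1)·(1)·(32) + (-1)·(-5)·(-32) + (-1)·(-1)·(-3) = -131

-131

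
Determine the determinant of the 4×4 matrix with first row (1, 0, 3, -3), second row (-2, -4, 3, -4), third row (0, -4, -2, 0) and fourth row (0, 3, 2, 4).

Expand along row 3 (it has 2 zeros):
  − (-4) · M_32   where M_32 = det([1 3 -3; -2 3 -4; 0 2 4]) = 56
  + (-2) · M_33   where M_33 = det([1 0 -3; -2 -4 -4; 0 3 4]) = 14
det = (-1)·(-4)·(56) + (+1)·(-2)·(14) = 196

The determinant is 196.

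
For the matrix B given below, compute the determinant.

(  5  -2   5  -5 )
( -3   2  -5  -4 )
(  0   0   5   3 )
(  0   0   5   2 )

|B| = -20

B is block upper-triangular with a 2×2 block and a 2×2 block on the diagonal, so its determinant equals the product of the determinants of the diagonal blocks.
det of the 2×2 block = 4
det of the 2×2 block = -5
det = (4)·(-5) = -20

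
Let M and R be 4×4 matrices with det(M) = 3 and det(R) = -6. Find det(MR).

|MR| = -18

det(MR) = det(M)·det(R) = (3)·(-6) = -18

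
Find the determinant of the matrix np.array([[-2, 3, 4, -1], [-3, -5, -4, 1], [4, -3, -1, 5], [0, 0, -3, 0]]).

216

Expand along row 4 (it has 3 zeros):
  − (-3) · M_43   where M_43 = det([-2 3 -1; -3 -5 1; 4 -3 5]) = 72
det = (-1)·(-3)·(72) = 216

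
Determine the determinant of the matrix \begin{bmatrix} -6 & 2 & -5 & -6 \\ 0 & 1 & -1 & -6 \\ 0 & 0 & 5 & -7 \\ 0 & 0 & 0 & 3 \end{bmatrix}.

-90

The matrix is upper triangular, so the determinant is the product of the diagonal entries:
det = (-6) · (1) · (5) · (3) = -90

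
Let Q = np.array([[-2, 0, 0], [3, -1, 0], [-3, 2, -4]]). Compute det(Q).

The determinant is -8.

Q is lower triangular, so det(Q) is the product of the diagonal entries:
det = (-2) · (-1) · (-4) = -8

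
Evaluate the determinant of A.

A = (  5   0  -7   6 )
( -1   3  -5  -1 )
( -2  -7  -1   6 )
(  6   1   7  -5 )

det(A) = 1115

Expand along row 1 (it has 1 zero):
  + (5) · M_11   where M_11 = det([3 -5 -1; -7 -1 6; 1 7 -5]) = 82
  + (-7) · M_13   where M_13 = det([-1 3 -1; -2 -7 6; 6 1 -5]) = 9
  − (6) · M_14   where M_14 = det([-1 3 -5; -2 -7 -1; 6 1 7]) = -128
det = (+1)·(5)·(82) + (+1)·(-7)·(9) + (-1)·(6)·(-128) = 1115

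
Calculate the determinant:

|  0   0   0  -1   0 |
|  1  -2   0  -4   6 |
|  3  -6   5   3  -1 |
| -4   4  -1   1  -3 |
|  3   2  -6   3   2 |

-88

Expand along row 1 (it has 4 zeros):
  − (-1) · M_14   where M_14 = det([1 -2 0 6; 3 -6 5 -1; -4 4 -1 -3; 3 2 -6 2]) = -88
det = (-1)·(-1)·(-88) = -88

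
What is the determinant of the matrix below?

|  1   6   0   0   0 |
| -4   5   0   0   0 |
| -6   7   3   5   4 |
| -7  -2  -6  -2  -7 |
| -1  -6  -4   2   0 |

The matrix is block lower-triangular with a 2×2 block and a 3×3 block on the diagonal, so its determinant equals the product of the determinants of the diagonal blocks.
det of the 2×2 block = 29
det of the 3×3 block = 102
det = (29)·(102) = 2958

2958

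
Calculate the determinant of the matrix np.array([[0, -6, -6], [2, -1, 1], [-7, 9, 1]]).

Expand along row 1:
  − (-6) · |2 1; -7 1| = −(-6)·(2 − (-7)) = 54
  + (-6) · |2 -1; -7 9| = (-6)·(18 − 7) = -66
Sum: (54) + (-66) = -12

-12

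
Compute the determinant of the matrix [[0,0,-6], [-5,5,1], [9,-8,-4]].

The determinant is 30.

Expand along row 1:
  + (-6) · |-5 5; 9 -8| = (-6)·(40 − 45) = 30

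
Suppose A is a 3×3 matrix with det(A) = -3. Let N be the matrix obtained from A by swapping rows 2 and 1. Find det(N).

det(N) = 3

Swapping two rows multiplies the determinant by −1.
det(N) = (-1)·(-3) = 3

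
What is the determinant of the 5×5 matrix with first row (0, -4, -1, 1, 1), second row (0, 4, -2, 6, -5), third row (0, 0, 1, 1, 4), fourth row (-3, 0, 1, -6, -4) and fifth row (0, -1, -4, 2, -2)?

1002

Expand along column 1 (it has 4 zeros):
  − (-3) · M_41   where M_41 = det([-4 -1 1 1; 4 -2 6 -5; 0 1 1 4; -1 -4 2 -2]) = 334
det = (-1)·(-3)·(334) = 1002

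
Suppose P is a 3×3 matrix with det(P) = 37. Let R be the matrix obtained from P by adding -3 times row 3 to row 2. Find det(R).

Adding a multiple of one row to another leaves the determinant unchanged.
det(R) = (1)·(37) = 37

37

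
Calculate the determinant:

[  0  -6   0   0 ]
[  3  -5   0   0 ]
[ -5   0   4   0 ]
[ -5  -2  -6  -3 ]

-216

The matrix is block lower-triangular with a 2×2 block and a 2×2 block on the diagonal, so its determinant equals the product of the determinants of the diagonal blocks.
det of the 2×2 block = 18
det of the 2×2 block = -12
det = (18)·(-12) = -216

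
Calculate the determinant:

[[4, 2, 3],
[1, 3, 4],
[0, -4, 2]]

The determinant is 72.

Expand along column 1:
  + 4 · |3 4; -4 2| = 4·(6 − (-16)) = 88
  − 1 · |2 3; -4 2| = −1·(4 − (-12)) = -16
Sum: (88) + (-16) = 72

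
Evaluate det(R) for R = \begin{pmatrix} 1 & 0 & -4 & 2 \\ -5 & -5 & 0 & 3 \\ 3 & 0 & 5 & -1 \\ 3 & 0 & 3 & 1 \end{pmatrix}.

The determinant is -100.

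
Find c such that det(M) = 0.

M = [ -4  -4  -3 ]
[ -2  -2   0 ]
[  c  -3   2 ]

Expanding along the row containing c, det(M) is linear in c: det(M) = (-6)·c + (-18).
Set (-6)·c + (-18) = 0  ⇒  (-6)·c = 18  ⇒  c = -3.

c = -3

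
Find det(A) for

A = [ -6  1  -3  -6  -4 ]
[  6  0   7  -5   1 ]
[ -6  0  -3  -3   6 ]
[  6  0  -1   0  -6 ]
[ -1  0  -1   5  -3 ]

det(A) = -69

Expand along column 2 (it has 4 zeros):
  − (1) · M_12   where M_12 = det([6 7 -5 1; -6 -3 -3 6; 6 -1 0 -6; -1 -1 5 -3]) = 69
det = (-1)·(1)·(69) = -69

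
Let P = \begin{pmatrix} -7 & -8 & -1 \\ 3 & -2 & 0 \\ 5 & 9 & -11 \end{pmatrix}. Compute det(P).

Expand along column 3:
  + (-1) · |3 -2; 5 9| = (-1)·(27 − (-10)) = -37
  + (-11) · |-7 -8; 3 -2| = (-11)·(14 − (-24)) = -418
Sum: (-37) + (-418) = -455

-455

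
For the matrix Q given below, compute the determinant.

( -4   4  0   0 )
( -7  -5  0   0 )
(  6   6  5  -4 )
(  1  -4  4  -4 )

-192

Q is block lower-triangular with a 2×2 block and a 2×2 block on the diagonal, so its determinant equals the product of the determinants of the diagonal blocks.
det of the 2×2 block = 48
det of the 2×2 block = -4
det = (48)·(-4) = -192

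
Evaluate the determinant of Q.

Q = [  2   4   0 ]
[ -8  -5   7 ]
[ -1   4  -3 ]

Expand along row 1:
  + 2 · |-5 7; 4 -3| = 2·(15 − 28) = -26
  − 4 · |-8 7; -1 -3| = −4·(24 − (-7)) = -124
Sum: (-26) + (-124) = -150

det(Q) = -150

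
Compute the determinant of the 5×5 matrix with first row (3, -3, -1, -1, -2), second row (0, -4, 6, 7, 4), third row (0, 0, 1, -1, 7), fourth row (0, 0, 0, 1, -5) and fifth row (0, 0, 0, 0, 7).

The matrix is upper triangular, so the determinant is the product of the diagonal entries:
det = (3) · (-4) · (1) · (1) · (7) = -84

-84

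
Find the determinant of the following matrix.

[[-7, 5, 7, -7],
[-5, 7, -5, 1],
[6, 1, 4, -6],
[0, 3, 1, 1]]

-2380

Expand along row 4 (it has 1 zero):
  + (3) · M_42   where M_42 = det([-7 7 -7; -5 -5 1; 6 4 -6]) = -420
  − (1) · M_43   where M_43 = det([-7 5 -7; -5 7 1; 6 1 -6]) = 510
  + (1) · M_44   where M_44 = det([-7 5 7; -5 7 -5; 6 1 4]) = -610
det = (+1)·(3)·(-420) + (-1)·(1)·(510) + (+1)·(1)·(-610) = -2380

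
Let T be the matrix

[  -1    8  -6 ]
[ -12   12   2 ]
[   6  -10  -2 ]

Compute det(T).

|T| = -380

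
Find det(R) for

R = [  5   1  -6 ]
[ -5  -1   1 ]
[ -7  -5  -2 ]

|R| = -90

Expand along column 1:
  + 5 · |-1 1; -5 -2| = 5·(2 − (-5)) = 35
  − (-5) · |1 -6; -5 -2| = −(-5)·(-2 − 30) = -160
  + (-7) · |1 -6; -1 1| = (-7)·(1 − 6) = 35
Sum: (35) + (-160) + (35) = -90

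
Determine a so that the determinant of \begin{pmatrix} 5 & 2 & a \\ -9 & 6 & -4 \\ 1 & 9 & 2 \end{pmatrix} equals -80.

Expanding along the row containing a, det(A) is linear in a: det(A) = (-87)·a + (268).
Set (-87)·a + (268) = -80  ⇒  (-87)·a = -348  ⇒  a = 4.

4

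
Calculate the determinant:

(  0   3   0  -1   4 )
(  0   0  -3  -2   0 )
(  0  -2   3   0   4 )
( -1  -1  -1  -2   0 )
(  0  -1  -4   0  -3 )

100

Expand along column 1 (it has 4 zeros):
  − (-1) · M_41   where M_41 = det([3 0 -1 4; 0 -3 -2 0; -2 3 0 4; -1 -4 0 -3]) = 100
det = (-1)·(-1)·(100) = 100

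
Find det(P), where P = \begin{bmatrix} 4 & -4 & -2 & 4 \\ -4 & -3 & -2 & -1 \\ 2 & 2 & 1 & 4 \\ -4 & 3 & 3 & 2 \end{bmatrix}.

The determinant is 208.

Expand along row 1:
  + (4) · M_11   where M_11 = det([-3 -2 -1; 2 1 4; 3 3 2]) = 11
  − (-4) · M_12   where M_12 = det([-4 -2 -1; 2 1 4; -4 3 2]) = 70
  + (-2) · M_13   where M_13 = det([-4 -3 -1; 2 2 4; -4 3 2]) = 78
  − (4) · M_14   where M_14 = det([-4 -3 -2; 2 2 1; -4 3 3]) = -10
det = (+1)·(4)·(11) + (-1)·(-4)·(70) + (+1)·(-2)·(78) + (-1)·(4)·(-10) = 208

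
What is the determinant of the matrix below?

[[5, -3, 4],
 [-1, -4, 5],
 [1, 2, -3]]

The determinant is 12.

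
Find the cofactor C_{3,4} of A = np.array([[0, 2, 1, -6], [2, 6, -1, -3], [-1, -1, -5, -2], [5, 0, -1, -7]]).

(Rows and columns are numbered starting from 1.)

36

Delete row 3 and column 4; the remaining 3×3 submatrix is [0 2 1; 2 6 -1; 5 0 -1].
Its determinant is -36.
The cofactor carries sign (−1)^(3+4) = −1, so C_{3,4} = −(-36) = 36.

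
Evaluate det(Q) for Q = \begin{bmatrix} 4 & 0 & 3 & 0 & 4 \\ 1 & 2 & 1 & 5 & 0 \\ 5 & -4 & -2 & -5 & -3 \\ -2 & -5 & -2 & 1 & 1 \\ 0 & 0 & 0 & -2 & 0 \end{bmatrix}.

Expand along row 5 (it has 4 zeros):
  − (-2) · M_54   where M_54 = det([4 0 3 4; 1 2 1 0; 5 -4 -2 -3; -2 -5 -2 1]) = -11
det = (-1)·(-2)·(-11) = -22

-22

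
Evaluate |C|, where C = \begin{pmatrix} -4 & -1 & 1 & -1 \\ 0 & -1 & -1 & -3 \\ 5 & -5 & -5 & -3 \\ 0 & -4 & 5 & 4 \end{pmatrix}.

-362

Expand along column 1 (it has 2 zeros):
  + (-4) · M_11   where M_11 = det([-1 -1 -3; -5 -5 -3; -4 5 4]) = 108
  + (5) · M_31   where M_31 = det([-1 1 -1; -1 -1 -3; -4 5 4]) = 14
det = (+1)·(-4)·(108) + (+1)·(5)·(14) = -362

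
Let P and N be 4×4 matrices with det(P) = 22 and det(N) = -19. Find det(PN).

det(PN) = det(P)·det(N) = (22)·(-19) = -418

det(PN) = -418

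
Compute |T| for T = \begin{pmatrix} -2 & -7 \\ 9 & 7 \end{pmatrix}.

49

det(T) = (-2)·7 − (-7)·9 = -14 − (-63) = 49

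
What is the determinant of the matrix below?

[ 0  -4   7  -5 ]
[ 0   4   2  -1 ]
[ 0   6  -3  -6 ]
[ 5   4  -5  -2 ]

The determinant is -1530.

Expand along column 1 (it has 3 zeros):
  − (5) · M_41   where M_41 = det([-4 7 -5; 4 2 -1; 6 -3 -6]) = 306
det = (-1)·(5)·(306) = -1530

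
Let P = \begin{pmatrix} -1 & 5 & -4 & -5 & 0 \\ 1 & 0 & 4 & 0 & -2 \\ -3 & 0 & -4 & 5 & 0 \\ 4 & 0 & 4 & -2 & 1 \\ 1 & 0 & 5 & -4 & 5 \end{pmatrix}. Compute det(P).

The determinant is -1705.

Expand along column 2 (it has 4 zeros):
  − (5) · M_12   where M_12 = det([1 4 0 -2; -3 -4 5 0; 4 4 -2 1; 1 5 -4 5]) = 341
det = (-1)·(5)·(341) = -1705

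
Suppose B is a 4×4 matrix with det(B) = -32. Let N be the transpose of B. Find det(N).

det(N) = -32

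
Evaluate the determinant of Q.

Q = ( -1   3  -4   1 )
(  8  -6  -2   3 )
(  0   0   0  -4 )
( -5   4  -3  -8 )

The determinant is 272.

Expand along row 3 (it has 3 zeros):
  − (-4) · M_34   where M_34 = det([-1 3 -4; 8 -6 -2; -5 4 -3]) = 68
det = (-1)·(-4)·(68) = 272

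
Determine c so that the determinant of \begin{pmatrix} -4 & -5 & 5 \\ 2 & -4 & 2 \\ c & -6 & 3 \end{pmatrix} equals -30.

c = 0

Expanding along the row containing c, det(A) is linear in c: det(A) = (10)·c + (-30).
Set (10)·c + (-30) = -30  ⇒  (10)·c = 0  ⇒  c = 0.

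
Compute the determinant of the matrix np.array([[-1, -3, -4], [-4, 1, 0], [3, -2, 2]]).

Expand along column 3:
  + (-4) · |-4 1; 3 -2| = (-4)·(8 − 3) = -20
  + 2 · |-1 -3; -4 1| = 2·(-1 − 12) = -26
Sum: (-20) + (-26) = -46

-46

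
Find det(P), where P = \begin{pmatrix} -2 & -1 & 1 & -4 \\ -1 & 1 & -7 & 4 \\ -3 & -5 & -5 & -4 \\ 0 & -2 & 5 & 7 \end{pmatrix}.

Expand along row 4 (it has 1 zero):
  + (-2) · M_42   where M_42 = det([-2 1 -4; -1 -7 4; -3 -5 -4]) = -48
  − (5) · M_43   where M_43 = det([-2 -1 -4; -1 1 4; -3 -5 -4]) = -48
  + (7) · M_44   where M_44 = det([-2 -1 1; -1 1 -7; -3 -5 -5]) = 72
det = (+1)·(-2)·(-48) + (-1)·(5)·(-48) + (+1)·(7)·(72) = 840

840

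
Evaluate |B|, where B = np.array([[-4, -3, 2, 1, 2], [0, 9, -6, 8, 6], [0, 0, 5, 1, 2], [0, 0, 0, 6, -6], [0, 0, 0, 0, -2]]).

B is upper triangular, so det(B) is the product of the diagonal entries:
det = (-4) · (9) · (5) · (6) · (-2) = 2160

2160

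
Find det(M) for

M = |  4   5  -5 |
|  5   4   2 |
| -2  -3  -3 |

Expand along row 1:
  + 4 · |4 2; -3 -3| = 4·(-12 − (-6)) = -24
  − 5 · |5 2; -2 -3| = −5·(-15 − (-4)) = 55
  + (-5) · |5 4; -2 -3| = (-5)·(-15 − (-8)) = 35
Sum: (-24) + (55) + (35) = 66

|M| = 66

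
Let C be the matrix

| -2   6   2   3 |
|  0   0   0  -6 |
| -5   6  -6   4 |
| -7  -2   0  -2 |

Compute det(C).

|C| = -2280

Expand along row 2 (it has 3 zeros):
  + (-6) · M_24   where M_24 = det([-2 6 2; -5 6 -6; -7 -2 0]) = 380
det = (+1)·(-6)·(380) = -2280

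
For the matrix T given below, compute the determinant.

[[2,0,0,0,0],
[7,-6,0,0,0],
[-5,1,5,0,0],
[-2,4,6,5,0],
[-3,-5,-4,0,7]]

T is lower triangular, so det(T) is the product of the diagonal entries:
det = (2) · (-6) · (5) · (5) · (7) = -2100

The determinant is -2100.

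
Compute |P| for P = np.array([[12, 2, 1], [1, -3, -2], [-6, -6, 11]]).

The determinant is -562.

Expand along row 1:
  + 12 · |-3 -2; -6 11| = 12·(-33 − 12) = -540
  − 2 · |1 -2; -6 11| = −2·(11 − 12) = 2
  + 1 · |1 -3; -6 -6| = 1·(-6 − 18) = -24
Sum: (-540) + (2) + (-24) = -562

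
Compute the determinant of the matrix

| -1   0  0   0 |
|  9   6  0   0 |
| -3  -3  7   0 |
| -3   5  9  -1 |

The determinant is 42.

The matrix is lower triangular, so the determinant is the product of the diagonal entries:
det = (-1) · (6) · (7) · (-1) = 42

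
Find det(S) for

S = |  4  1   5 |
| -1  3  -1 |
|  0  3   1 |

10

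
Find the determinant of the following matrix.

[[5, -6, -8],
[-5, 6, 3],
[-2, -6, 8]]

-210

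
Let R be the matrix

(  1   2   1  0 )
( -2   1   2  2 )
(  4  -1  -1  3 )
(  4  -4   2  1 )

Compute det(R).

Expand along row 1 (it has 1 zero):
  + (1) · M_11   where M_11 = det([1 2 2; -1 -1 3; -4 2 1]) = -41
  − (2) · M_12   where M_12 = det([-2 2 2; 4 -1 3; 4 2 1]) = 54
  + (1) · M_13   where M_13 = det([-2 1 2; 4 -1 3; 4 -4 1]) = -38
det = (+1)·(1)·(-41) + (-1)·(2)·(54) + (+1)·(1)·(-38) = -187

The determinant is -187.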